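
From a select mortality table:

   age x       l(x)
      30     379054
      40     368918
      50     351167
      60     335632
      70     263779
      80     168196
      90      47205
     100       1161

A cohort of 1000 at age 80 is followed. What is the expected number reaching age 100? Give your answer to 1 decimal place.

The relevant probability is 1161/168196 = 0.006903.
Expected number = 1000 × 0.006903 = 6.9.

6.9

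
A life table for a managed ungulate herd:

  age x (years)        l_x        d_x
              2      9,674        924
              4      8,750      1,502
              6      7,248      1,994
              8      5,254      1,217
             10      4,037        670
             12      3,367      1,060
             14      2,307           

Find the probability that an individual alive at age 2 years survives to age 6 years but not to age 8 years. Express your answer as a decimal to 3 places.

0.206

This is the probability of reaching 6 but not 8, conditional on being alive at 2: (l_6 − l_8) / l_2.
= (7,248 − 5,254) / 9,674 = 1,994 / 9,674 = 0.206119.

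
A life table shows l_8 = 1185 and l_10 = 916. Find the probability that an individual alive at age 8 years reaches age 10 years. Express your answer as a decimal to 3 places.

0.773

The conditional survival probability is l_10/l_8 = 916/1185 = 0.772996.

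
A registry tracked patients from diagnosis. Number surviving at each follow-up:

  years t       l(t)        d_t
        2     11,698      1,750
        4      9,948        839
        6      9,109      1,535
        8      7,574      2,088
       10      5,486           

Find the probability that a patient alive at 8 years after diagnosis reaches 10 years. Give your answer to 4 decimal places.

0.7243

The conditional survival probability is l(10)/l(8) = 5,486/7,574 = 0.724320.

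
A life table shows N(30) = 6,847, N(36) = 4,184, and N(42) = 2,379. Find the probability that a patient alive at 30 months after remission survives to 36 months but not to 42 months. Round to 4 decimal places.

This is the probability of reaching 36 but not 42, conditional on being alive at 30: (N(36) − N(42)) / N(30).
= (4,184 − 2,379) / 6,847 = 1,805 / 6,847 = 0.263619.

0.2636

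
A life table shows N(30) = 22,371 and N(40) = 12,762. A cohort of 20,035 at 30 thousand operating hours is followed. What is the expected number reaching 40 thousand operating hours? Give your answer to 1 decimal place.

The relevant probability is 12,762/22,371 = 0.570471.
Expected number = 20,035 × 0.570471 = 11429.4.

11429.4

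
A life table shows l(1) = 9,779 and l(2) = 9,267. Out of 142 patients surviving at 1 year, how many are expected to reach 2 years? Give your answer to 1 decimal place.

134.6

The relevant probability is 9,267/9,779 = 0.947643.
Expected number = 142 × 0.947643 = 134.6.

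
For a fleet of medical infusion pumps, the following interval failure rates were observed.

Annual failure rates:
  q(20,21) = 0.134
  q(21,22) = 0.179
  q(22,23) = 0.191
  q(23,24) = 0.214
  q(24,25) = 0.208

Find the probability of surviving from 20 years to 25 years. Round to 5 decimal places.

P(survive 20→25) = (1 − 0.134) × (1 − 0.179) × (1 − 0.191) × (1 − 0.214) × (1 − 0.208).
= 0.866 × 0.821 × 0.809 × 0.786 × 0.792 = 0.358061.

0.35806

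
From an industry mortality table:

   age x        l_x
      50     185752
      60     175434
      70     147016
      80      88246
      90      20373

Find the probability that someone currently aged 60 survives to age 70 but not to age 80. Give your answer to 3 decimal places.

We want 10|10q60 = (l_70 − l_80)/l_60.
This is the probability of reaching 70 but not 80, conditional on being alive at 60: (l_70 − l_80) / l_60.
= (147016 − 88246) / 175434 = 58770 / 175434 = 0.334998.

0.335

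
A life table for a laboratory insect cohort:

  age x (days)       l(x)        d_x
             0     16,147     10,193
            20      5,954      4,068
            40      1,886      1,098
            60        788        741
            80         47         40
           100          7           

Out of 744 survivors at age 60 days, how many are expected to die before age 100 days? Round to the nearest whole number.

737

The relevant probability is 1 − 7/788 = 0.991117.
Expected number = 744 × 0.991117 = 737.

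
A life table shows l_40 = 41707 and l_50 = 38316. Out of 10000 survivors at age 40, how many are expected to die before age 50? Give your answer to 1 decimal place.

The relevant probability is 1 − 38316/41707 = 0.081305.
Expected number = 10000 × 0.081305 = 813.1.

813.1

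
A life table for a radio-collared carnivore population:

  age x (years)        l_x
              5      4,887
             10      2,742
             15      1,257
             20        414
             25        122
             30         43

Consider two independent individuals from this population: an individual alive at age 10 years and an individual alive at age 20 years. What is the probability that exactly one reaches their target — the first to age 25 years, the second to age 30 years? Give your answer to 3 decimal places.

p₁ = l_25/l_10 = 122/2,742 = 0.044493; p₂ = l_30/l_20 = 43/414 = 0.103865.
P(exactly one) = p₁(1−p₂) + (1−p₁)p₂ = 0.039872 + 0.099244 = 0.139115.

0.139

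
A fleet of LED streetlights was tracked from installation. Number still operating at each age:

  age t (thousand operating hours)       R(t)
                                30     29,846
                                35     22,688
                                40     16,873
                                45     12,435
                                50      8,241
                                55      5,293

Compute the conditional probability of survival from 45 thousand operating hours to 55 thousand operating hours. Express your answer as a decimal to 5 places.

0.42565

The conditional survival probability is R(55)/R(45) = 5,293/12,435 = 0.425653.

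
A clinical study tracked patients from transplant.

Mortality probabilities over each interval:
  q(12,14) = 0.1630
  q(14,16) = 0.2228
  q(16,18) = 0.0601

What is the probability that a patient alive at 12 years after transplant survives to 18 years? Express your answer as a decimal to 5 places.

0.61142

P(survive 12→18) = (1 − 0.1630) × (1 − 0.2228) × (1 − 0.0601).
= 0.8370 × 0.7772 × 0.9399 = 0.611420.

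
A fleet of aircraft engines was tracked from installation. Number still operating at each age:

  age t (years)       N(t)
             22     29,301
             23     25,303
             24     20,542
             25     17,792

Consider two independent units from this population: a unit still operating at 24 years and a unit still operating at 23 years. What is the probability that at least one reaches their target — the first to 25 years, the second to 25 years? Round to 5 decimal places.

p₁ = N(25)/N(24) = 17,792/20,542 = 0.866128; p₂ = N(25)/N(23) = 17,792/25,303 = 0.703158.
P(at least one) = 1 − (1−p₁)(1−p₂) = 1 − 0.133872 × 0.296842 = 0.960261.

0.96026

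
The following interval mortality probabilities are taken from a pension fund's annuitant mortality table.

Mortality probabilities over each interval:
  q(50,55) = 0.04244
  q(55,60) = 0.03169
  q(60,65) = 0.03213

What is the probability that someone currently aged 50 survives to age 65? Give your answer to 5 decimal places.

The overall survival probability is (1 − 0.04244) × (1 − 0.03169) × (1 − 0.03213).
= 0.95756 × 0.96831 × 0.96787 = 0.897424.

0.89742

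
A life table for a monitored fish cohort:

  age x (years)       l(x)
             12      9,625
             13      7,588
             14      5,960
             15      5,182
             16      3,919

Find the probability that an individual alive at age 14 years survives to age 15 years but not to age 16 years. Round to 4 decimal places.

This is the probability of reaching 15 but not 16, conditional on being alive at 14: (l(15) − l(16)) / l(14).
= (5,182 − 3,919) / 5,960 = 1,263 / 5,960 = 0.211913.

0.2119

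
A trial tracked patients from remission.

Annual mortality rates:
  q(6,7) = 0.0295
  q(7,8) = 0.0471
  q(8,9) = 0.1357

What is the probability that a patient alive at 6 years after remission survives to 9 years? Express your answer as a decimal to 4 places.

0.7993

Chaining the interval survival probabilities: (1 − 0.0295) × (1 − 0.0471) × (1 − 0.1357).
= 0.9705 × 0.9529 × 0.8643 = 0.799296.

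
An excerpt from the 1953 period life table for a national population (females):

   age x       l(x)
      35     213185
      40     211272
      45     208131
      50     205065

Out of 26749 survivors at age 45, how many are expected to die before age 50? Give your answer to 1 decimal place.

394.0

The relevant probability is 1 − 205065/208131 = 0.014731.
Expected number = 26749 × 0.014731 = 394.0.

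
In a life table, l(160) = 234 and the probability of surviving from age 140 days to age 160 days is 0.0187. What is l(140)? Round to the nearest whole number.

12513

l(140) = l(160) / p = 234 / 0.0187 = 12513.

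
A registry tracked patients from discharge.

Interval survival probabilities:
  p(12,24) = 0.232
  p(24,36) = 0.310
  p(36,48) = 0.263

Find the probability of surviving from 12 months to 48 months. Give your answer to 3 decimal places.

0.019

Chaining the interval survival probabilities: 0.232 × 0.310 × 0.263.
= 0.018915.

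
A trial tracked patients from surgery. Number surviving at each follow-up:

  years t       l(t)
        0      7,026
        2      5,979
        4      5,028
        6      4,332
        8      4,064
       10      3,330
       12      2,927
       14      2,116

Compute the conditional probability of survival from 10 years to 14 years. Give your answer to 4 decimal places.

0.6354

The conditional survival probability is l(14)/l(10) = 2,116/3,330 = 0.635435.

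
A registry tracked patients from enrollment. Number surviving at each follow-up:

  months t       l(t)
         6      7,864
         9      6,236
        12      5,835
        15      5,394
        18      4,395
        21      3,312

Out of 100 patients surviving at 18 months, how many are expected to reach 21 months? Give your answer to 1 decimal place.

The relevant probability is 3,312/4,395 = 0.753584.
Expected number = 100 × 0.753584 = 75.4.

75.4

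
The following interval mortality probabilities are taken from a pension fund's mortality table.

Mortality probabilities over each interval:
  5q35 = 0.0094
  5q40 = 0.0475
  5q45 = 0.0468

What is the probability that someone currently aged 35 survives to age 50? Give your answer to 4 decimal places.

15p35 = (1 − 0.0094) × (1 − 0.0475) × (1 − 0.0468).
= 0.9906 × 0.9525 × 0.9532 = 0.899389.

0.8994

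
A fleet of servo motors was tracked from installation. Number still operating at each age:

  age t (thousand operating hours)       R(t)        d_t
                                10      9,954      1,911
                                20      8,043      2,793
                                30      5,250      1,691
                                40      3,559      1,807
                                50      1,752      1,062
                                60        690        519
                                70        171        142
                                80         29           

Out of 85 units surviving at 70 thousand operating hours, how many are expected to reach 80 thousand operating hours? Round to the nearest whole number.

14

The relevant probability is 29/171 = 0.169591.
Expected number = 85 × 0.169591 = 14.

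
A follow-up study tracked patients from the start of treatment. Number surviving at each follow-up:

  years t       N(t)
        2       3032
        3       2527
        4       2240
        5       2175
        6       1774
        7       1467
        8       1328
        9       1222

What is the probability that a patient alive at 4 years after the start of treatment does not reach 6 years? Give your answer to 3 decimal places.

P(die before 6 | alive at 4) = 1 − N(6)/N(4) = 1 − 1774/2240 = (466)/2240 = 0.208036.

0.208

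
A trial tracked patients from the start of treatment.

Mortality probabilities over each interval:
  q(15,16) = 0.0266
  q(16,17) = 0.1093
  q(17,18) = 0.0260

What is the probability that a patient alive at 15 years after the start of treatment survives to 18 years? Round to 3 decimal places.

Survival from 15 to 18 is the product of surviving each interval: (1 − 0.0266) × (1 − 0.1093) × (1 − 0.0260).
= 0.9734 × 0.8907 × 0.9740 = 0.844465.

0.844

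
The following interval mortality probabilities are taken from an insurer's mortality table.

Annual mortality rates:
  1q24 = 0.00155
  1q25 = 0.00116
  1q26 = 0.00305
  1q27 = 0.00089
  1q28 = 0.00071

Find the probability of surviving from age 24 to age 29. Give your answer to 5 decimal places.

The overall survival probability is (1 − 0.00155) × (1 − 0.00116) × (1 − 0.00305) × (1 − 0.00089) × (1 − 0.00071).
= 0.99845 × 0.99884 × 0.99695 × 0.99911 × 0.99929 = 0.992660.

0.99266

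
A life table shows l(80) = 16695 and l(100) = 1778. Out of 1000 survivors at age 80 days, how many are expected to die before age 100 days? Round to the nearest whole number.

The relevant probability is 1 − 1778/16695 = 0.893501.
Expected number = 1000 × 0.893501 = 894.

894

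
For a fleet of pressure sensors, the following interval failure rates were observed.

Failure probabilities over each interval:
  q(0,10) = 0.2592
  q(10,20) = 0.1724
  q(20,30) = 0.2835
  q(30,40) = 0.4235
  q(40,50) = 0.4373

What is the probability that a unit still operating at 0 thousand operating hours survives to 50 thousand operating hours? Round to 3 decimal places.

Survival from 0 to 50 is the product of surviving each interval: (1 − 0.2592) × (1 − 0.1724) × (1 − 0.2835) × (1 − 0.4235) × (1 − 0.4373).
= 0.7408 × 0.8276 × 0.7165 × 0.5765 × 0.5627 = 0.142500.

0.142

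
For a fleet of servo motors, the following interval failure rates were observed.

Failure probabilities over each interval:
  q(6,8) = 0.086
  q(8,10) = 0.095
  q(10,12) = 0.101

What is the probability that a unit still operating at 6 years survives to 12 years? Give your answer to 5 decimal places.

The overall survival probability is (1 − 0.086) × (1 − 0.095) × (1 − 0.101).
= 0.914 × 0.905 × 0.899 = 0.743626.

0.74363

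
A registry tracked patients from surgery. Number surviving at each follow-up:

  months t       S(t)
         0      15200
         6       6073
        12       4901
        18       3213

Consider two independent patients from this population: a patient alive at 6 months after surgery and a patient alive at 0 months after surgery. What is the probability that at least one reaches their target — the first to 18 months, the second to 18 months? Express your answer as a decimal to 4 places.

0.6286

p₁ = S(18)/S(6) = 3213/6073 = 0.529063; p₂ = S(18)/S(0) = 3213/15200 = 0.211382.
P(at least one) = 1 − (1−p₁)(1−p₂) = 1 − 0.470937 × 0.788618 = 0.628611.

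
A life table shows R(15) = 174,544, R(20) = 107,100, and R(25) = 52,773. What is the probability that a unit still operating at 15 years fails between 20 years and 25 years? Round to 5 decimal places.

This is the probability of reaching 20 but not 25, conditional on being operational at 15: (R(20) − R(25)) / R(15).
= (107,100 − 52,773) / 174,544 = 54,327 / 174,544 = 0.311251.

0.31125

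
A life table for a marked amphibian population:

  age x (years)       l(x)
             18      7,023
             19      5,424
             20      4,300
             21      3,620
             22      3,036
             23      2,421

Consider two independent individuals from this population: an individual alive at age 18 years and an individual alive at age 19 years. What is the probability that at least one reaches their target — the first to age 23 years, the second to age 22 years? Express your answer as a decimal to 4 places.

p₁ = l(23)/l(18) = 2,421/7,023 = 0.344724; p₂ = l(22)/l(19) = 3,036/5,424 = 0.559735.
P(at least one) = 1 − (1−p₁)(1−p₂) = 1 − 0.655276 × 0.440265 = 0.711505.

0.7115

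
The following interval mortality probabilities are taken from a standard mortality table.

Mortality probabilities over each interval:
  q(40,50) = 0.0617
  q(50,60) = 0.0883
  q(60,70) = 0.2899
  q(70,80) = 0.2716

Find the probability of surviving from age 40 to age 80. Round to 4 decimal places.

0.4425

Chaining the interval survival probabilities: (1 − 0.0617) × (1 − 0.0883) × (1 − 0.2899) × (1 − 0.2716).
= 0.9383 × 0.9117 × 0.7101 × 0.7284 = 0.442469.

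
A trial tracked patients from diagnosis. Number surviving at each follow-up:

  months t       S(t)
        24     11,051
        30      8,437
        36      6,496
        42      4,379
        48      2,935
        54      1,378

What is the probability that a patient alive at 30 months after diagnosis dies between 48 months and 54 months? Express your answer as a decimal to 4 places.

0.1845

This is the probability of reaching 48 but not 54, conditional on being alive at 30: (S(48) − S(54)) / S(30).
= (2,935 − 1,378) / 8,437 = 1,557 / 8,437 = 0.184544.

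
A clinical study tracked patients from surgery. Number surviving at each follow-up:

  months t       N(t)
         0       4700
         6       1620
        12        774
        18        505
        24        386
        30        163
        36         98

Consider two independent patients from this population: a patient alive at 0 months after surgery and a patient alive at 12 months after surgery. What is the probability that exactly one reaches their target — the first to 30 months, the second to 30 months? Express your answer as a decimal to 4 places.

p₁ = N(30)/N(0) = 163/4700 = 0.034681; p₂ = N(30)/N(12) = 163/774 = 0.210594.
P(exactly one) = p₁(1−p₂) + (1−p₁)p₂ = 0.027377 + 0.203290 = 0.230668.

0.2307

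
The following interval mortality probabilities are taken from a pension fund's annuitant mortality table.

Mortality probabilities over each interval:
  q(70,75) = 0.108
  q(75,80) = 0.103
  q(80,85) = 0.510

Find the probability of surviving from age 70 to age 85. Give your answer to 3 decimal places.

0.392

Chaining the interval survival probabilities: (1 − 0.108) × (1 − 0.103) × (1 − 0.510).
= 0.892 × 0.897 × 0.490 = 0.392061.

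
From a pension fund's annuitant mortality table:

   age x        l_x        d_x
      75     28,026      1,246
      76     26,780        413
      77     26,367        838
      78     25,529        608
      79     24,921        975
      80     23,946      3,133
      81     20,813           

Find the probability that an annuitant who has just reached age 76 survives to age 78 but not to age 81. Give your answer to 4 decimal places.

We want 2|3q76 = (l_78 − l_81)/l_76.
This is the probability of reaching 78 but not 81, conditional on being alive at 76: (l_78 − l_81) / l_76.
= (25,529 − 20,813) / 26,780 = 4,716 / 26,780 = 0.176102.

0.1761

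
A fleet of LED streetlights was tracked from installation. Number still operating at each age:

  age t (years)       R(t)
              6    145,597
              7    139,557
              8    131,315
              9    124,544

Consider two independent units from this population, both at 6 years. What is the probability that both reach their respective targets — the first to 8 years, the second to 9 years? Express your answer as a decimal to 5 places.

p₁ = R(8)/R(6) = 131,315/145,597 = 0.901907; p₂ = R(9)/R(6) = 124,544/145,597 = 0.855402.
P(both) = p₁ × p₂ = 0.901907 × 0.855402 = 0.771493.

0.77149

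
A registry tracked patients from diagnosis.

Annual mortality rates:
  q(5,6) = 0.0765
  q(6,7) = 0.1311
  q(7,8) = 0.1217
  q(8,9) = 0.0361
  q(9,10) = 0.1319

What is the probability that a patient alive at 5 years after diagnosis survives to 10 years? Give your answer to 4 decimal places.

P(survive 5→10) = (1 − 0.0765) × (1 − 0.1311) × (1 − 0.1217) × (1 − 0.0361) × (1 − 0.1319).
= 0.9235 × 0.8689 × 0.8783 × 0.9639 × 0.8681 = 0.589727.

0.5897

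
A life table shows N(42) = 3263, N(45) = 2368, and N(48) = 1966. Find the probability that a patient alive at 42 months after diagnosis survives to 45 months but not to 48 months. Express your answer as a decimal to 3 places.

0.123

This is the probability of reaching 45 but not 48, conditional on being alive at 42: (N(45) − N(48)) / N(42).
= (2368 − 1966) / 3263 = 402 / 3263 = 0.123200.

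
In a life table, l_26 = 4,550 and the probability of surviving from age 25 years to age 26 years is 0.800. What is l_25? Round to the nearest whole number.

5688

l_25 = l_26 / p = 4,550 / 0.800 = 5688.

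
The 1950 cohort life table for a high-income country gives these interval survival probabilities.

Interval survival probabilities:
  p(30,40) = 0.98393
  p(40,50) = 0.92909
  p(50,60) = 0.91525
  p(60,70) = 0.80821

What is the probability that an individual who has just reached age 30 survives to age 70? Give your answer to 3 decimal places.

Chaining the interval survival probabilities: 0.98393 × 0.92909 × 0.91525 × 0.80821.
= 0.676217.

0.676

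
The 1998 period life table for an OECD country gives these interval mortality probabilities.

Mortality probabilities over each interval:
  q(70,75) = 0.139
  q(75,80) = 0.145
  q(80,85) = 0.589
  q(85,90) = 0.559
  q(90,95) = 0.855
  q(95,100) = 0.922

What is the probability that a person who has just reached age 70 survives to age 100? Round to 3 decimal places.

0.002

P(survive 70→100) = (1 − 0.139) × (1 − 0.145) × (1 − 0.589) × (1 − 0.559) × (1 − 0.855) × (1 − 0.922).
= 0.861 × 0.855 × 0.411 × 0.441 × 0.145 × 0.078 = 0.001509.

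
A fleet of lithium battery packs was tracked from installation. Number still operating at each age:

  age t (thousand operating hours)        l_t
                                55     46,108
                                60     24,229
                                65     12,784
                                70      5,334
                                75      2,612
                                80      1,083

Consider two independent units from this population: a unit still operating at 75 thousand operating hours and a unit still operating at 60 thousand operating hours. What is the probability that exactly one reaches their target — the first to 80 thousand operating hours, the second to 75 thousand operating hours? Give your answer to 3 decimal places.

p₁ = l_80/l_75 = 1,083/2,612 = 0.414625; p₂ = l_75/l_60 = 2,612/24,229 = 0.107805.
P(exactly one) = p₁(1−p₂) + (1−p₁)p₂ = 0.369926 + 0.063106 = 0.433033.

0.433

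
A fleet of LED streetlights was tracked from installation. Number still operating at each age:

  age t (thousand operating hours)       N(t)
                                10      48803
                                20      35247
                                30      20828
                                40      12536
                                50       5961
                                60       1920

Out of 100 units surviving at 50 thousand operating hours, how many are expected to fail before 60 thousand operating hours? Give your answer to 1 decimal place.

The relevant probability is 1 − 1920/5961 = 0.677906.
Expected number = 100 × 0.677906 = 67.8.

67.8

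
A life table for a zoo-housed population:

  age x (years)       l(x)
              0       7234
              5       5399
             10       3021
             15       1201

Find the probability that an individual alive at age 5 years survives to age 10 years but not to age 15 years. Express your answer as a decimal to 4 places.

This is the probability of reaching 10 but not 15, conditional on being alive at 5: (l(10) − l(15)) / l(5).
= (3021 − 1201) / 5399 = 1820 / 5399 = 0.337099.

0.3371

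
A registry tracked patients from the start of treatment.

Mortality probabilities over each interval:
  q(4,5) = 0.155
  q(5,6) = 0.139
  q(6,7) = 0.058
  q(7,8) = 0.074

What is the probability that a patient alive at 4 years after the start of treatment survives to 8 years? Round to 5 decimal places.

P(survive 4→8) = (1 − 0.155) × (1 − 0.139) × (1 − 0.058) × (1 − 0.074).
= 0.845 × 0.861 × 0.942 × 0.926 = 0.634632.

0.63463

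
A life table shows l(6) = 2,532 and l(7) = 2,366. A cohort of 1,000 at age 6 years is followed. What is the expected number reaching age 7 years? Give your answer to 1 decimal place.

The relevant probability is 2,366/2,532 = 0.934439.
Expected number = 1,000 × 0.934439 = 934.4.

934.4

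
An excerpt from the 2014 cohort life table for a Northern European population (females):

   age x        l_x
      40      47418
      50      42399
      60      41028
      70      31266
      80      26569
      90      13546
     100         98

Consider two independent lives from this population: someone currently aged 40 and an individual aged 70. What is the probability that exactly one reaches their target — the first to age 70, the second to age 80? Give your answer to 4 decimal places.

p₁ = l_70/l_40 = 31266/47418 = 0.659370; p₂ = l_80/l_70 = 26569/31266 = 0.849773.
P(exactly one) = p₁(1−p₂) + (1−p₁)p₂ = 0.099055 + 0.289458 = 0.388513.

0.3885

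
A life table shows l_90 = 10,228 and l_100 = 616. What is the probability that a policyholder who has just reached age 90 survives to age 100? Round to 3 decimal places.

0.060

The conditional survival probability is l_100/l_90 = 616/10,228 = 0.060227.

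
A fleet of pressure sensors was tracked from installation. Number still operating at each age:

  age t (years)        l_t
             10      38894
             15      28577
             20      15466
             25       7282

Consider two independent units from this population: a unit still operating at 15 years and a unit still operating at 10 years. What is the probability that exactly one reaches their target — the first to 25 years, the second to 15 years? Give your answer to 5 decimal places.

p₁ = l_25/l_15 = 7282/28577 = 0.254820; p₂ = l_15/l_10 = 28577/38894 = 0.734741.
P(exactly one) = p₁(1−p₂) + (1−p₁)p₂ = 0.067593 + 0.547514 = 0.615108.

0.61511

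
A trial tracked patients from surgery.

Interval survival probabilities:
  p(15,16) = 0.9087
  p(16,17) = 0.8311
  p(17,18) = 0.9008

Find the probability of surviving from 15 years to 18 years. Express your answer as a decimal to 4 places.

Survival from 15 to 18 is the product of surviving each interval: 0.9087 × 0.8311 × 0.9008.
= 0.680303.

0.6803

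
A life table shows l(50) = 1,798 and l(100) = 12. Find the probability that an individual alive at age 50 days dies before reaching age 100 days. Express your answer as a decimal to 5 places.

P(die before 100 | alive at 50) = 1 − l(100)/l(50) = 1 − 12/1,798 = (1,786)/1,798 = 0.993326.

0.99333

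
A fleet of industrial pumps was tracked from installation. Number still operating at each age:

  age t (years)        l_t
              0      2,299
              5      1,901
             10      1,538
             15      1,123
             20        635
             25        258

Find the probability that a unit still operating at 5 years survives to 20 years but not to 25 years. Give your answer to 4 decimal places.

0.1983

This is the probability of reaching 20 but not 25, conditional on being operational at 5: (l_20 − l_25) / l_5.
= (635 − 258) / 1,901 = 377 / 1,901 = 0.198317.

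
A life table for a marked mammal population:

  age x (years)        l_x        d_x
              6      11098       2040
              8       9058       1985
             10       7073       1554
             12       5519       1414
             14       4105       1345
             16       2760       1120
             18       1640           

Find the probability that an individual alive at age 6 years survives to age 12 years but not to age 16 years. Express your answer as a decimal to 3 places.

This is the probability of reaching 12 but not 16, conditional on being alive at 6: (l_12 − l_16) / l_6.
= (5519 − 2760) / 11098 = 2759 / 11098 = 0.248603.

0.249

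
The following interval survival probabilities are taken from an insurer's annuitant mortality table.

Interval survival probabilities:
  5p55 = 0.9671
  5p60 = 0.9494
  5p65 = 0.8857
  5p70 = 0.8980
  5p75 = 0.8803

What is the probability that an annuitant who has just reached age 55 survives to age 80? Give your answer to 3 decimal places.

25p55 = 0.9671 × 0.9494 × 0.8857 × 0.8980 × 0.8803.
= 0.642857.

0.643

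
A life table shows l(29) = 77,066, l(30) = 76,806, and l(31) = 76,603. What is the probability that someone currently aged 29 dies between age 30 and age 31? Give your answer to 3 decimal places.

This is the probability of reaching 30 but not 31, conditional on being alive at 29: (l(30) − l(31)) / l(29).
= (76,806 − 76,603) / 77,066 = 203 / 77,066 = 0.002634.

0.003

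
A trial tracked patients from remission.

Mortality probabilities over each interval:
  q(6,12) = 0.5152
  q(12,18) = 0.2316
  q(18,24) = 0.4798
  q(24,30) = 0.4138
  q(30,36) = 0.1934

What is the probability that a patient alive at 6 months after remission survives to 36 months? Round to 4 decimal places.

0.0916

Survival from 6 to 36 is the product of surviving each interval: (1 − 0.5152) × (1 − 0.2316) × (1 − 0.4798) × (1 − 0.4138) × (1 − 0.1934).
= 0.4848 × 0.7684 × 0.5202 × 0.5862 × 0.8066 = 0.091627.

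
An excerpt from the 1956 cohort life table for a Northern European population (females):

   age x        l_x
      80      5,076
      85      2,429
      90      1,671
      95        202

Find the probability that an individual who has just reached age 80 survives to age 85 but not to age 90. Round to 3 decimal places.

We want 5|5q80 = (l_85 − l_90)/l_80.
This is the probability of reaching 85 but not 90, conditional on being alive at 80: (l_85 − l_90) / l_80.
= (2,429 − 1,671) / 5,076 = 758 / 5,076 = 0.149330.

0.149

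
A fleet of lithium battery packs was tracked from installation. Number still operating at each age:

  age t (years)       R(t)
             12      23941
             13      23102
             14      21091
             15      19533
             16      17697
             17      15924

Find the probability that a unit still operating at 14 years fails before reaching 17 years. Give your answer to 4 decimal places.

P(fail before 17 | operational at 14) = 1 − R(17)/R(14) = 1 − 15924/21091 = (5167)/21091 = 0.244986.

0.2450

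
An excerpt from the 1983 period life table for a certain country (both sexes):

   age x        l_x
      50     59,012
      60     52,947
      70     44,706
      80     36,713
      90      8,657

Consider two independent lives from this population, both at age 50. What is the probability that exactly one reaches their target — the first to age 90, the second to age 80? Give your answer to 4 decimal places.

0.5863

p₁ = l_90/l_50 = 8,657/59,012 = 0.146699; p₂ = l_80/l_50 = 36,713/59,012 = 0.622128.
P(exactly one) = p₁(1−p₂) + (1−p₁)p₂ = 0.055433 + 0.530862 = 0.586296.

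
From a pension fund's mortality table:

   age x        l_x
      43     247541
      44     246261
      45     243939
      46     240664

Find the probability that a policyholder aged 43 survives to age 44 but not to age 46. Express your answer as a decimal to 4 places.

We want 1|2q43 = (l_44 − l_46)/l_43.
This is the probability of reaching 44 but not 46, conditional on being alive at 43: (l_44 − l_46) / l_43.
= (246261 − 240664) / 247541 = 5597 / 247541 = 0.022610.

0.0226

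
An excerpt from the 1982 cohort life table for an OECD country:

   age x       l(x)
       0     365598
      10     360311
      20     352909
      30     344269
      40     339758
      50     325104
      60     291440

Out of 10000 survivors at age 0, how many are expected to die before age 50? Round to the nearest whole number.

1108

The relevant probability is 1 − 325104/365598 = 0.110761.
Expected number = 10000 × 0.110761 = 1108.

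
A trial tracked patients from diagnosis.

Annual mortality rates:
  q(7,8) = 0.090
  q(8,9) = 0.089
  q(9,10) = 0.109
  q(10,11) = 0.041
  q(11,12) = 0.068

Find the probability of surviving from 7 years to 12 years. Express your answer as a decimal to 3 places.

P(survive 7→12) = (1 − 0.090) × (1 − 0.089) × (1 − 0.109) × (1 − 0.041) × (1 − 0.068).
= 0.910 × 0.911 × 0.891 × 0.959 × 0.932 = 0.660195.

0.660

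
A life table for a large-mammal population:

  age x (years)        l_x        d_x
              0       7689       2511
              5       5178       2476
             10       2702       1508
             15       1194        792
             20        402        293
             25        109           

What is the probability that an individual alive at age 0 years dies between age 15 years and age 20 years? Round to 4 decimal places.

0.1030

This is the probability of reaching 15 but not 20, conditional on being alive at 0: (l_15 − l_20) / l_0.
= (1194 − 402) / 7689 = 792 / 7689 = 0.103004.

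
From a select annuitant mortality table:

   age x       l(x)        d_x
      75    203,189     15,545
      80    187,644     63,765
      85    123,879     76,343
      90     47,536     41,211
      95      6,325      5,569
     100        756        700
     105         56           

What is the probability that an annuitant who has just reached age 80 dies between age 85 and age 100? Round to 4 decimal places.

0.6562

This is the probability of reaching 85 but not 100, conditional on being alive at 80: (l(85) − l(100)) / l(80).
= (123,879 − 756) / 187,644 = 123,123 / 187,644 = 0.656152.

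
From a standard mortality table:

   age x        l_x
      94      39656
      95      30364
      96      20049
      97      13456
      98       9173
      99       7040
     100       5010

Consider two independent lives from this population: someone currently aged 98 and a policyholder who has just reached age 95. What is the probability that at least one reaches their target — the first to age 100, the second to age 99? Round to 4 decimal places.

p₁ = l_100/l_98 = 5010/9173 = 0.546168; p₂ = l_99/l_95 = 7040/30364 = 0.231854.
P(at least one) = 1 − (1−p₁)(1−p₂) = 1 − 0.453832 × 0.768146 = 0.651391.

0.6514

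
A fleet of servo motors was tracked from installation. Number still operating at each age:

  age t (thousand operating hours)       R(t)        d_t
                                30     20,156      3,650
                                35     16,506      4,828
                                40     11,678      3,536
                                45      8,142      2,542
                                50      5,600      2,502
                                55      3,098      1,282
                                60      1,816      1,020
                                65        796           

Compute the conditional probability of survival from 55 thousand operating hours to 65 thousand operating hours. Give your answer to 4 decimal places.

0.2569

The conditional survival probability is R(65)/R(55) = 796/3,098 = 0.256940.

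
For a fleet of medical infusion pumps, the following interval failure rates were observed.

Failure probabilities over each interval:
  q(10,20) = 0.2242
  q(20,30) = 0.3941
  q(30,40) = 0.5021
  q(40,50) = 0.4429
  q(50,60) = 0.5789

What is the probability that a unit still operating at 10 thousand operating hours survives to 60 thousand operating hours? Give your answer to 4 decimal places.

0.0549

P(survive 10→60) = (1 − 0.2242) × (1 − 0.3941) × (1 − 0.5021) × (1 − 0.4429) × (1 − 0.5789).
= 0.7758 × 0.6059 × 0.4979 × 0.5571 × 0.4211 = 0.054905.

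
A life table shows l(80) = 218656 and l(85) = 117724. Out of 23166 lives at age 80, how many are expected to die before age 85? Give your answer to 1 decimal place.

10693.5

The relevant probability is 1 − 117724/218656 = 0.461602.
Expected number = 23166 × 0.461602 = 10693.5.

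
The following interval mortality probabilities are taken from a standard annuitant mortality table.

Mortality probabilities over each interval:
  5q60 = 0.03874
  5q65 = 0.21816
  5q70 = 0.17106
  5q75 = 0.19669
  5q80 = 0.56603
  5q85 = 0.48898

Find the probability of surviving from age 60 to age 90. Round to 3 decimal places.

0.111

Survival from 60 to 90 is the product of surviving each interval: (1 − 0.03874) × (1 − 0.21816) × (1 − 0.17106) × (1 − 0.19669) × (1 − 0.56603) × (1 − 0.48898).
= 0.96126 × 0.78184 × 0.82894 × 0.80331 × 0.43397 × 0.51102 = 0.110985.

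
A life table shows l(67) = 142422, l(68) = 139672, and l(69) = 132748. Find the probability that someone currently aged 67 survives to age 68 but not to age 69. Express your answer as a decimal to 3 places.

0.049

This is the probability of reaching 68 but not 69, conditional on being alive at 67: (l(68) − l(69)) / l(67).
= (139672 − 132748) / 142422 = 6924 / 142422 = 0.048616.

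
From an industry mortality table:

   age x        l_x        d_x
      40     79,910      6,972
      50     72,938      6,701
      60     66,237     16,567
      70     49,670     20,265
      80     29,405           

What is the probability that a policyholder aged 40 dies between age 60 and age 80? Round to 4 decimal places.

We want 20|20q40 = (l_60 − l_80)/l_40.
This is the probability of reaching 60 but not 80, conditional on being alive at 40: (l_60 − l_80) / l_40.
= (66,237 − 29,405) / 79,910 = 36,832 / 79,910 = 0.460919.

0.4609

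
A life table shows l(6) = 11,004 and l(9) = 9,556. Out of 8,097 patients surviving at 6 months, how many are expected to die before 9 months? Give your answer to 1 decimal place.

The relevant probability is 1 − 9,556/11,004 = 0.131589.
Expected number = 8,097 × 0.131589 = 1065.5.

1065.5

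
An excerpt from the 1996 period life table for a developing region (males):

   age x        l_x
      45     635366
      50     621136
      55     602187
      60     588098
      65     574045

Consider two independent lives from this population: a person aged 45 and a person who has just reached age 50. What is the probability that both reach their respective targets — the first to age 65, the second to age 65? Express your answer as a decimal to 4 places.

p₁ = l_65/l_45 = 574045/635366 = 0.903487; p₂ = l_65/l_50 = 574045/621136 = 0.924186.
P(both) = p₁ × p₂ = 0.903487 × 0.924186 = 0.834990.

0.8350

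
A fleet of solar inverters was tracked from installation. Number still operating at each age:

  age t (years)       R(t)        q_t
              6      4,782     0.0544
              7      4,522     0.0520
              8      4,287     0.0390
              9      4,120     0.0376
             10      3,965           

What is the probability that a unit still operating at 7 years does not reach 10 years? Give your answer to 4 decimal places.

P(fail before 10 | operational at 7) = 1 − R(10)/R(7) = 1 − 3,965/4,522 = (557)/4,522 = 0.123176.

0.1232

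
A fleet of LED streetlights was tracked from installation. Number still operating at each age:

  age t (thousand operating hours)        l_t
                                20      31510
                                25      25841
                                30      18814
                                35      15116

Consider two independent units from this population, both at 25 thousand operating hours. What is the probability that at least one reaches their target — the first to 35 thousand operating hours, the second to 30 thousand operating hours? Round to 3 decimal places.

p₁ = l_35/l_25 = 15116/25841 = 0.584962; p₂ = l_30/l_25 = 18814/25841 = 0.728068.
P(at least one) = 1 − (1−p₁)(1−p₂) = 1 − 0.415038 × 0.271932 = 0.887138.

0.887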